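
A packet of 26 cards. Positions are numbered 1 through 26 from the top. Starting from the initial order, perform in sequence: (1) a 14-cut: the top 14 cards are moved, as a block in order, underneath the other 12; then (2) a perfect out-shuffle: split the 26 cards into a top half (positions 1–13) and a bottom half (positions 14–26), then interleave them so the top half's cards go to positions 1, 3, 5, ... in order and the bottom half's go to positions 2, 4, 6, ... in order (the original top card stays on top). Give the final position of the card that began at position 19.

Track the card from position 19 forward through each operation:
  after op 1 (cut 14): 19 → 5
  after op 2 (out-shuffle): 5 → 9

9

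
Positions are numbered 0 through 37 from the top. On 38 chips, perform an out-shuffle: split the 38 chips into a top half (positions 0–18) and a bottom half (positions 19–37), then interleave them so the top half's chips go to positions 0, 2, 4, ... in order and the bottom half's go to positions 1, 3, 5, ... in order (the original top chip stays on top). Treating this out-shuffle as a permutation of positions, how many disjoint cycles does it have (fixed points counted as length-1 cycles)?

Trace each unvisited position around until it returns:
(0) (1 2 4 8 16 32 ... len 36) (37)
3 cycles in total.

3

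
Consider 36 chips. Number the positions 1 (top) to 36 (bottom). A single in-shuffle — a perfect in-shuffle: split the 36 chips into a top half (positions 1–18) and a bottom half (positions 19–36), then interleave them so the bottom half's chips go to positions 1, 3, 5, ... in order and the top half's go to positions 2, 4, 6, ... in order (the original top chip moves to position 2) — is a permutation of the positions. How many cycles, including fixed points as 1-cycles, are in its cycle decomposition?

Trace each unvisited position around until it returns:
(1 2 4 8 16 32 ... len 36)
1 cycle in total.

1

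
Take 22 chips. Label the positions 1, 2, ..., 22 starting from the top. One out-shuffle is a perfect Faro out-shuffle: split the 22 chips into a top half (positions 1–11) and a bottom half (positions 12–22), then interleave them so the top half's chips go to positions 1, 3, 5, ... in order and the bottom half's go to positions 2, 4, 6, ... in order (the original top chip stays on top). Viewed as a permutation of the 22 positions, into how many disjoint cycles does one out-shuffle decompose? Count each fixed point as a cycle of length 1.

Trace each unvisited position around until it returns:
(1) (2 3 5 9 17 12) (4 7 13) (6 11 21 20 18 14) (8 15) (10 19 16) (22)
7 cycles in total.

7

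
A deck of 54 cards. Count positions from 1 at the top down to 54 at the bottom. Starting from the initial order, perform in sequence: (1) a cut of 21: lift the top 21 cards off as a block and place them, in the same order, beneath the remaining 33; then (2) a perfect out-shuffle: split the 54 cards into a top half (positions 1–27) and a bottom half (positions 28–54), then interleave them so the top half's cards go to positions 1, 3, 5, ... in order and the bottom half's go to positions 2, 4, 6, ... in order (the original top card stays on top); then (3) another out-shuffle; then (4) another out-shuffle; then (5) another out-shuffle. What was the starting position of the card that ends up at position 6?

Undo the operations in reverse order, starting from position 6:
  undo op 5 (out-shuffle, from bottom half): 6 ← 30
  undo op 4 (out-shuffle, from bottom half): 30 ← 42
  undo op 3 (out-shuffle, from bottom half): 42 ← 48
  undo op 2 (out-shuffle, from bottom half): 48 ← 51
  undo op 1 (cut 21): 51 ← 18
So the card at position 6 came from original position 18.

18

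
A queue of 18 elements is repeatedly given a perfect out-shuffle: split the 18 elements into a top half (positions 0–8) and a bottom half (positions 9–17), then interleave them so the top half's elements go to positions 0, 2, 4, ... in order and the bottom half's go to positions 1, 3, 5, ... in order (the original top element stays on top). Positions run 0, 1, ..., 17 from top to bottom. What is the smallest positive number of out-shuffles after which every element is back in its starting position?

The out-shuffle permutes the 18 positions with cycle lengths [1, 1, 8, 8].
Every element is home exactly when every cycle has completed a whole number of laps, i.e. after lcm(1, 8) = 8 out-shuffles.

8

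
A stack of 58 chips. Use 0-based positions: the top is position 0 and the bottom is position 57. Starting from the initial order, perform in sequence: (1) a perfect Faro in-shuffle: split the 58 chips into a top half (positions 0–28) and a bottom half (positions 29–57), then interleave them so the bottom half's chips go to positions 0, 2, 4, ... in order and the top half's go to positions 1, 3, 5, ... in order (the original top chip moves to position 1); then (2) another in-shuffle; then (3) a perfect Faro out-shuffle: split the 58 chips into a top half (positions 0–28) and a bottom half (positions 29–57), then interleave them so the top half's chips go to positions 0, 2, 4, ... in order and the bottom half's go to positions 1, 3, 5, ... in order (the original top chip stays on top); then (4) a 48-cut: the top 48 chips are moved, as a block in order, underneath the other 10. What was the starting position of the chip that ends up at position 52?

34

Undo the operations in reverse order, starting from position 52:
  undo op 4 (cut 48): 52 ← 42
  undo op 3 (out-shuffle, from top half): 42 ← 21
  undo op 2 (in-shuffle, from top half): 21 ← 10
  undo op 1 (in-shuffle, from bottom half): 10 ← 34
So the chip at position 52 came from original position 34.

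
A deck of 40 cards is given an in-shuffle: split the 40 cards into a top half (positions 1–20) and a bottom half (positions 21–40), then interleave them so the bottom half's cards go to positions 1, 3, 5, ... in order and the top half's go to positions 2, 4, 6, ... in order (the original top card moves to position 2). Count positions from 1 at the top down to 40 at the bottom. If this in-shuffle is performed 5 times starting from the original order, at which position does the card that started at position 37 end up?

Track the card's position through each in-shuffle:
37 → 33 → 25 → 9 → 18 → 36

36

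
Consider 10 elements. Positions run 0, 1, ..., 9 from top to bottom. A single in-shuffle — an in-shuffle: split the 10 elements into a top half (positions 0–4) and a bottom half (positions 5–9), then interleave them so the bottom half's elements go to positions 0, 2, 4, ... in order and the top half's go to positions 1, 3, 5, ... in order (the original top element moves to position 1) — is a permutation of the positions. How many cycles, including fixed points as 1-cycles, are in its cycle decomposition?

Trace each unvisited position around until it returns:
(0 1 3 7 4 9 8 6 2 5)
1 cycle in total.

1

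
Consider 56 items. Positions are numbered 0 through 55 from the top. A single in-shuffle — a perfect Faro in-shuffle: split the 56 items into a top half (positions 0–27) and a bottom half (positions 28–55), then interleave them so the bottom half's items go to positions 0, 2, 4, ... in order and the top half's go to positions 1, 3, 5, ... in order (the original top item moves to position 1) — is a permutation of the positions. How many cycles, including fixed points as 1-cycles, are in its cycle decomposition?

4

Trace each unvisited position around until it returns:
(0 1 3 7 15 31 ... len 18) (2 5 11 23 47 38 ... len 18) (4 9 19 39 22 45 ... len 18) (18 37)
4 cycles in total.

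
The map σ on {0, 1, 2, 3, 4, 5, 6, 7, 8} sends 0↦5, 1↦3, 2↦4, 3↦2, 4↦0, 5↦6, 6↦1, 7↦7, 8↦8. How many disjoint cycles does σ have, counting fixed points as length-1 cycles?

3

Cycle decomposition: (0 5 6 1 3 2 4) (7) (8).
3 cycles.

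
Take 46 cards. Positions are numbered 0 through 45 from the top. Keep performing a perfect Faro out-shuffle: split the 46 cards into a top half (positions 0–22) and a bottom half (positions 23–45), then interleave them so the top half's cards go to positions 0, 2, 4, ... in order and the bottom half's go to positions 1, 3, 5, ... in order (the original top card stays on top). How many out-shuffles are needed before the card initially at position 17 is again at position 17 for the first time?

Follow position 17 under repeated out-shuffles:
17 → 34 → 23 → 1 → 2 → 4 → 8 → 16 → 32 → 19 → 38 → 31 → 17
It first returns after 12 out-shuffles.

12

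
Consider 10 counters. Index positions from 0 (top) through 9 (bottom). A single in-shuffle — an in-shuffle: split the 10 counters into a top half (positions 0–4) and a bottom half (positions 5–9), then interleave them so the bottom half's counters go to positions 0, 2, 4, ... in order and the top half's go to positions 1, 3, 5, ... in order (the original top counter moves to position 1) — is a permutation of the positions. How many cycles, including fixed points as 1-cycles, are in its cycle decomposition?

1

Trace each unvisited position around until it returns:
(0 1 3 7 4 9 8 6 2 5)
1 cycle in total.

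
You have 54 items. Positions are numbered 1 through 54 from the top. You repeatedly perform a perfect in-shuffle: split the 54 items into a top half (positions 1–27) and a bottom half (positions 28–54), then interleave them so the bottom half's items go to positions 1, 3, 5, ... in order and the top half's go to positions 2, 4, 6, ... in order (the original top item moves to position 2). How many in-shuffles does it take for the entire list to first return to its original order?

20

The in-shuffle permutes the 54 positions with cycle lengths [4, 10, 20, 20].
Every item is home exactly when every cycle has completed a whole number of laps, i.e. after lcm(4, 10, 20) = 20 in-shuffles.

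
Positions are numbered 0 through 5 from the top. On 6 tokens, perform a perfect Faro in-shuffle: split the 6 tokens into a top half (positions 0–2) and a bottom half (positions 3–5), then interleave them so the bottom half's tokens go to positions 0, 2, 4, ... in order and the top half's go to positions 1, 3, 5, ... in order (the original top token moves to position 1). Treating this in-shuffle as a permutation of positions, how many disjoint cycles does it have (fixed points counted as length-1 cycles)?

2

Trace each unvisited position around until it returns:
(0 1 3) (2 5 4)
2 cycles in total.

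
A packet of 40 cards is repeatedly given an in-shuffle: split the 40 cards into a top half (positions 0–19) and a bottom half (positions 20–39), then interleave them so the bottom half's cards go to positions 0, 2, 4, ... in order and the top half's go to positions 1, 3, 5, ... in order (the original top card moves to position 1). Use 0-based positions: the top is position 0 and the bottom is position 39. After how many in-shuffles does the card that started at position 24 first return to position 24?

20

Follow position 24 under repeated in-shuffles:
24 → 8 → 17 → 35 → 30 → 20 → 0 → 1 → 3 → 7 → 15 → 31 → 22 → 4 → 9 → 19 → 39 → 38 → 36 → 32 → 24
It first returns after 20 in-shuffles.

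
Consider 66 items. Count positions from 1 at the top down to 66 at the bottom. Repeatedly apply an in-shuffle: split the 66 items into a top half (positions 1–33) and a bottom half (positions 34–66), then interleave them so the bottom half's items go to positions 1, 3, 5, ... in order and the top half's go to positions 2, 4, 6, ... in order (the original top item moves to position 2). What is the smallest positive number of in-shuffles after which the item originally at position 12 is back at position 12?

Follow position 12 under repeated in-shuffles:
12 → 24 → 48 → 29 → 58 → 49 → 31 → 62 → ... → 12 (length 66)
It first returns after 66 in-shuffles.

66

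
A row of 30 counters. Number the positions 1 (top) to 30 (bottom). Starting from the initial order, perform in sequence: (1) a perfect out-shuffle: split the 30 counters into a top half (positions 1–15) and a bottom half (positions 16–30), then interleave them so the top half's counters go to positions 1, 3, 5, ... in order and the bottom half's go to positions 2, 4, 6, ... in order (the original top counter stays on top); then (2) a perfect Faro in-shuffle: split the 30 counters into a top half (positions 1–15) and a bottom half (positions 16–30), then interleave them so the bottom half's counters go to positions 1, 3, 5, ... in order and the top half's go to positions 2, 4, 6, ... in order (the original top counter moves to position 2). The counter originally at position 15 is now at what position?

27

Track the counter from position 15 forward through each operation:
  after op 1 (out-shuffle): 15 → 29
  after op 2 (in-shuffle): 29 → 27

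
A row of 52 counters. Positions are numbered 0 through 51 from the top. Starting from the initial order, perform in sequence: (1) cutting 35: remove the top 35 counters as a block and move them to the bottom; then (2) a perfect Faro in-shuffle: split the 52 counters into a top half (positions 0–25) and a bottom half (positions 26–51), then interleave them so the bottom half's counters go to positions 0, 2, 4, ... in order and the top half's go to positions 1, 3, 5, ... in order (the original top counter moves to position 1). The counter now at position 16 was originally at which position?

17

Undo the operations in reverse order, starting from position 16:
  undo op 2 (in-shuffle, from bottom half): 16 ← 34
  undo op 1 (cut 35): 34 ← 17
So the counter at position 16 came from original position 17.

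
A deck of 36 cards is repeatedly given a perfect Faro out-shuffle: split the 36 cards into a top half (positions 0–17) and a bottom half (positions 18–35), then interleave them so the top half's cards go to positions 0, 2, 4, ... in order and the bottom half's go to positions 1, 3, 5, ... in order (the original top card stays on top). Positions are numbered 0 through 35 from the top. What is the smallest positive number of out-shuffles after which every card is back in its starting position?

The out-shuffle permutes the 36 positions with cycle lengths [1, 1, 3, 3, 4, 12, 12].
Every card is home exactly when every cycle has completed a whole number of laps, i.e. after lcm(1, 3, 4, 12) = 12 out-shuffles.

12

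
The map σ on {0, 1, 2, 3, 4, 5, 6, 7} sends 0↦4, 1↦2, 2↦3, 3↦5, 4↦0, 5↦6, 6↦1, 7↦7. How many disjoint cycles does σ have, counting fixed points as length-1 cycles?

Cycle decomposition: (0 4) (1 2 3 5 6) (7).
3 cycles.

3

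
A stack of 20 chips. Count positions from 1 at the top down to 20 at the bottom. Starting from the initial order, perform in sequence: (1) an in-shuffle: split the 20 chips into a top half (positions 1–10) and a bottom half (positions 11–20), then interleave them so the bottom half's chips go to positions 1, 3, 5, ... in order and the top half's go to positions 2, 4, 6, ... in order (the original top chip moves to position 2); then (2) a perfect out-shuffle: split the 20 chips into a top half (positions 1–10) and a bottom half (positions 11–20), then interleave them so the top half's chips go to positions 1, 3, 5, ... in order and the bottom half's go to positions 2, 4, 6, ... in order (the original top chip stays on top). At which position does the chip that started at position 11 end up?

1

Track the chip from position 11 forward through each operation:
  after op 1 (in-shuffle): 11 → 1
  after op 2 (out-shuffle): 1 → 1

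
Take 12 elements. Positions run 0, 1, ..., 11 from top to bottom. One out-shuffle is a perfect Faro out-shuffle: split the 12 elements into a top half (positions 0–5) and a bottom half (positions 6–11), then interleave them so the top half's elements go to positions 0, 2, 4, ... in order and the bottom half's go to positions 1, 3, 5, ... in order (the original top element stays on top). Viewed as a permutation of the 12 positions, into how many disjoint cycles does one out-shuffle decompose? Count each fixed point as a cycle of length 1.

Trace each unvisited position around until it returns:
(0) (1 2 4 8 5 10 9 7 3 6) (11)
3 cycles in total.

3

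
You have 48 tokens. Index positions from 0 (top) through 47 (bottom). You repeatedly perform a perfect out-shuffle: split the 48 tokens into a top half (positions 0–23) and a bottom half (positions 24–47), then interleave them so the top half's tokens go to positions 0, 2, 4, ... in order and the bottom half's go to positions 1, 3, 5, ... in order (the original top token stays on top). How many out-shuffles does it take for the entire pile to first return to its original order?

The out-shuffle permutes the 48 positions with cycle lengths [1, 1, 23, 23].
Every token is home exactly when every cycle has completed a whole number of laps, i.e. after lcm(1, 23) = 23 out-shuffles.

23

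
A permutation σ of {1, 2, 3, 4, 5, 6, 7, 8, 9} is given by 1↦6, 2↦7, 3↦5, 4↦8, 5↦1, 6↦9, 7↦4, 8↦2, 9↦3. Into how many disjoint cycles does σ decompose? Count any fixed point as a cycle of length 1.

Cycle decomposition: (1 6 9 3 5) (2 7 4 8).
2 cycles.

2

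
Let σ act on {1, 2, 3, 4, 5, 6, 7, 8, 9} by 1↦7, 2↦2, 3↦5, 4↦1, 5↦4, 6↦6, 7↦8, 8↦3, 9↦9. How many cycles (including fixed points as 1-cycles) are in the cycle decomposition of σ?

Cycle decomposition: (1 7 8 3 5 4) (2) (6) (9).
4 cycles.

4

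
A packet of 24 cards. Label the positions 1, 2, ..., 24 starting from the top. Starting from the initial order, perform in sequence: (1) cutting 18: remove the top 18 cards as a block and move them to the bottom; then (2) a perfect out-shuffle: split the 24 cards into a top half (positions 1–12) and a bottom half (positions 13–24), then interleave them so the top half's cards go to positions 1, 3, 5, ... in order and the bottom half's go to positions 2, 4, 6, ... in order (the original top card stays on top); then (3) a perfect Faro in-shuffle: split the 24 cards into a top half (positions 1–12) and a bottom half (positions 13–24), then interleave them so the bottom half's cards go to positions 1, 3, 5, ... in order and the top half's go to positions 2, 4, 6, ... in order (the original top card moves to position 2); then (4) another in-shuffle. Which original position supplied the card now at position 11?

Undo the operations in reverse order, starting from position 11:
  undo op 4 (in-shuffle, from bottom half): 11 ← 18
  undo op 3 (in-shuffle, from top half): 18 ← 9
  undo op 2 (out-shuffle, from top half): 9 ← 5
  undo op 1 (cut 18): 5 ← 23
So the card at position 11 came from original position 23.

23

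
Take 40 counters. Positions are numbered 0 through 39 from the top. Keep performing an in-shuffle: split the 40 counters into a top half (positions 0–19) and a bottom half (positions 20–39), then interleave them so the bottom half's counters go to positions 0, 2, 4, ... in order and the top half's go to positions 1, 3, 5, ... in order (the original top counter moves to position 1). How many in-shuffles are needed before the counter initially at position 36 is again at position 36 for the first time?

Follow position 36 under repeated in-shuffles:
36 → 32 → 24 → 8 → 17 → 35 → 30 → 20 → 0 → 1 → 3 → 7 → 15 → 31 → 22 → 4 → 9 → 19 → 39 → 38 → 36
It first returns after 20 in-shuffles.

20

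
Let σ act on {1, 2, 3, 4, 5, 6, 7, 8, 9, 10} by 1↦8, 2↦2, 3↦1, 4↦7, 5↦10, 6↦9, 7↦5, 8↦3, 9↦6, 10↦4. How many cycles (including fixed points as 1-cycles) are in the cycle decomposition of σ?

4

Cycle decomposition: (1 8 3) (2) (4 7 5 10) (6 9).
4 cycles.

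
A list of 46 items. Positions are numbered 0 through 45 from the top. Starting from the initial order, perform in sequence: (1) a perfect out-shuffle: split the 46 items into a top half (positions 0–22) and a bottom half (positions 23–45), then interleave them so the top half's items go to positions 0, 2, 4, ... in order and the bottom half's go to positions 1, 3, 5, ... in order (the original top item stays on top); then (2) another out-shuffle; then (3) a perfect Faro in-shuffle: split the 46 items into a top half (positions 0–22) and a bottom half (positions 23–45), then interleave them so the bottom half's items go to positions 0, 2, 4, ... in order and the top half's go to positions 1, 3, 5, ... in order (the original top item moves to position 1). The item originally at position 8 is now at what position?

Track the item from position 8 forward through each operation:
  after op 1 (out-shuffle): 8 → 16
  after op 2 (out-shuffle): 16 → 32
  after op 3 (in-shuffle): 32 → 18

18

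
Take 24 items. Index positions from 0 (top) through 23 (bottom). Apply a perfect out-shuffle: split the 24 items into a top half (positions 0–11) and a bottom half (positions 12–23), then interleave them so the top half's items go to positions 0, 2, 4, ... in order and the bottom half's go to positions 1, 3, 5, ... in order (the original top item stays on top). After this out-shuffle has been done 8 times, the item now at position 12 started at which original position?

4

Work backwards from position 12, undoing one out-shuffle at a time:
12 ← 6 ← 3 ← 13 ← 18 ← 9 ← 16 ← 8 ← 4
So the item now at position 12 started at position 4.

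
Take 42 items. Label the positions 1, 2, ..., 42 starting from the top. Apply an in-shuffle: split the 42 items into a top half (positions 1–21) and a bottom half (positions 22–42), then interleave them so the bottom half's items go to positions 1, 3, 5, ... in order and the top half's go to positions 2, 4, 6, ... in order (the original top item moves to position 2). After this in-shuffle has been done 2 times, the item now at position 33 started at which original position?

Work backwards from position 33, undoing one in-shuffle at a time:
33 ← 38 ← 19
So the item now at position 33 started at position 19.

19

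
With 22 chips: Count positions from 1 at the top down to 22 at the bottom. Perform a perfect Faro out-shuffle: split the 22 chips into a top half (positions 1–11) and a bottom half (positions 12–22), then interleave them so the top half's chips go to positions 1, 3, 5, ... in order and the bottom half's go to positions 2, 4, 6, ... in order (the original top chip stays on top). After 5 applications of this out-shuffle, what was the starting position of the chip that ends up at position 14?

6

Work backwards from position 14, undoing one out-shuffle at a time:
14 ← 18 ← 20 ← 21 ← 11 ← 6
So the chip now at position 14 started at position 6.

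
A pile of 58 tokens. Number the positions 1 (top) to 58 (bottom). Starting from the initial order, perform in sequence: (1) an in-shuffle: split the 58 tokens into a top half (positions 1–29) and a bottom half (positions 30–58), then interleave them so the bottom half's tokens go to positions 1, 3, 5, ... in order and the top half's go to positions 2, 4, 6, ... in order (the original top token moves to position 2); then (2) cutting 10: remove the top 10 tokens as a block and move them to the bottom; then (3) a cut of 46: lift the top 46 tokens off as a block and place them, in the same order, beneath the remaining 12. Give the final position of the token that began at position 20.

42

Track the token from position 20 forward through each operation:
  after op 1 (in-shuffle): 20 → 40
  after op 2 (cut 10): 40 → 30
  after op 3 (cut 46): 30 → 42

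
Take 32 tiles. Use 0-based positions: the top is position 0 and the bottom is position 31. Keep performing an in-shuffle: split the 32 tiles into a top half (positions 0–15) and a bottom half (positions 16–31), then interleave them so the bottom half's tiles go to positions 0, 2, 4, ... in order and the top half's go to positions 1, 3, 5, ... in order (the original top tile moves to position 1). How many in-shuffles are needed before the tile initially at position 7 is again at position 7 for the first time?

10

Follow position 7 under repeated in-shuffles:
7 → 15 → 31 → 30 → 28 → 24 → 16 → 0 → 1 → 3 → 7
It first returns after 10 in-shuffles.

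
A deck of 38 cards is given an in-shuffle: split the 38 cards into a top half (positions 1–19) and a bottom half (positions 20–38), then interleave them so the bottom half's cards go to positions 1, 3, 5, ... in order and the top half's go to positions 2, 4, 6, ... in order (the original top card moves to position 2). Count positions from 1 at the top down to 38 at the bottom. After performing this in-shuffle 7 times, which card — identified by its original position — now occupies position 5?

Work backwards from position 5, undoing one in-shuffle at a time:
5 ← 22 ← 11 ← 25 ← 32 ← 16 ← 8 ← 4
So the card now at position 5 started at position 4.

4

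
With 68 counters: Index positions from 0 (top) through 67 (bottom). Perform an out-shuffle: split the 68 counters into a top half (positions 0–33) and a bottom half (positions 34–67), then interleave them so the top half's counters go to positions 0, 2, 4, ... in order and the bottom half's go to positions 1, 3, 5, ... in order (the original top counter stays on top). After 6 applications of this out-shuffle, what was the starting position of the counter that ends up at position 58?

Work backwards from position 58, undoing one out-shuffle at a time:
58 ← 29 ← 48 ← 24 ← 12 ← 6 ← 3
So the counter now at position 58 started at position 3.

3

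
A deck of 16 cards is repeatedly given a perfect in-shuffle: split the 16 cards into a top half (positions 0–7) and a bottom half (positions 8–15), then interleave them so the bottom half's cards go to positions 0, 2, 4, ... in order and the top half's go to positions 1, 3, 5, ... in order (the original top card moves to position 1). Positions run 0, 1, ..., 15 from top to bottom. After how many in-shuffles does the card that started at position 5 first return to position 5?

8

Follow position 5 under repeated in-shuffles:
5 → 11 → 6 → 13 → 10 → 4 → 9 → 2 → 5
It first returns after 8 in-shuffles.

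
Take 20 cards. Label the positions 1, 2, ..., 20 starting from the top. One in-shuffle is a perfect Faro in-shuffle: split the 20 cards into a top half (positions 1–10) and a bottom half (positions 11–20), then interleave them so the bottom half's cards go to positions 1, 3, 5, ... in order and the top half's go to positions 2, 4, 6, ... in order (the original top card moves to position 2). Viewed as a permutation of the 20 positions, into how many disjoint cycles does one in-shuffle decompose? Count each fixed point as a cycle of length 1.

Trace each unvisited position around until it returns:
(1 2 4 8 16 11) (3 6 12) (5 10 20 19 17 13) (7 14) (9 18 15)
5 cycles in total.

5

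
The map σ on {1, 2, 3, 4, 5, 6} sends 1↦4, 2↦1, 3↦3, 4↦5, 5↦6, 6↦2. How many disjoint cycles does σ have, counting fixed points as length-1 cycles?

2

Cycle decomposition: (1 4 5 6 2) (3).
2 cycles.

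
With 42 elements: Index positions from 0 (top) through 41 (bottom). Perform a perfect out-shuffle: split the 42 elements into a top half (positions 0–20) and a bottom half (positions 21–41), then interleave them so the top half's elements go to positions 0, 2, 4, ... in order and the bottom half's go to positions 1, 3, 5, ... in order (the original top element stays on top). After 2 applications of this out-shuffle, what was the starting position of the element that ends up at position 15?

Work backwards from position 15, undoing one out-shuffle at a time:
15 ← 28 ← 14
So the element now at position 15 started at position 14.

14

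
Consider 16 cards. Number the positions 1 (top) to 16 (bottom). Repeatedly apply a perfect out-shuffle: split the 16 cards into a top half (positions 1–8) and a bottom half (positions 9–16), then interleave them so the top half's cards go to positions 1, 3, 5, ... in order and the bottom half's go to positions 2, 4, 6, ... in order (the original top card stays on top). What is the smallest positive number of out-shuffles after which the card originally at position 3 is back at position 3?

4

Follow position 3 under repeated out-shuffles:
3 → 5 → 9 → 2 → 3
It first returns after 4 out-shuffles.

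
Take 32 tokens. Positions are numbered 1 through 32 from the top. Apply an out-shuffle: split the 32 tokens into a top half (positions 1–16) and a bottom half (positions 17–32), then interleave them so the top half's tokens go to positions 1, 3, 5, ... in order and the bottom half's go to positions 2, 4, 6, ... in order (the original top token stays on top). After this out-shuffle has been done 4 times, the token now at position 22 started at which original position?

12

Work backwards from position 22, undoing one out-shuffle at a time:
22 ← 27 ← 14 ← 23 ← 12
So the token now at position 22 started at position 12.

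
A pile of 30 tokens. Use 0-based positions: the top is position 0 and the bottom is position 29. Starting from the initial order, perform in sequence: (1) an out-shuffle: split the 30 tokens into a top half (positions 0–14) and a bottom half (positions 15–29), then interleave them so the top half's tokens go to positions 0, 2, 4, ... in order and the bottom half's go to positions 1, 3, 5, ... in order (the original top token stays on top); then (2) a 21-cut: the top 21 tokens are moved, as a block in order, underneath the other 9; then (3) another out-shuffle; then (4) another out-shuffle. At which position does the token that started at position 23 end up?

17

Track the token from position 23 forward through each operation:
  after op 1 (out-shuffle): 23 → 17
  after op 2 (cut 21): 17 → 26
  after op 3 (out-shuffle): 26 → 23
  after op 4 (out-shuffle): 23 → 17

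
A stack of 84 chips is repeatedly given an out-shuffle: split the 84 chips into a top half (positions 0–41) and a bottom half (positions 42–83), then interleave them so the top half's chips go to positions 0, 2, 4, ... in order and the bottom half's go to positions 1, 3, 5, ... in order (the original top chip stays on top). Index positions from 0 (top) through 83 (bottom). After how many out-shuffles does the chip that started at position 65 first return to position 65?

Follow position 65 under repeated out-shuffles:
65 → 47 → 11 → 22 → 44 → 5 → 10 → 20 → ... → 65 (length 82)
It first returns after 82 out-shuffles.

82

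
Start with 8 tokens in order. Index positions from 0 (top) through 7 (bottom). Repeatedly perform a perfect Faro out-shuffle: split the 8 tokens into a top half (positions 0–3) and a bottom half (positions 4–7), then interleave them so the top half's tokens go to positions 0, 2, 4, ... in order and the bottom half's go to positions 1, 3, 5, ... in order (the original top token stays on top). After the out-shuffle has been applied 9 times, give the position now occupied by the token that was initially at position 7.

7

Position 7 is a fixed point of every out-shuffle, so the token never moves.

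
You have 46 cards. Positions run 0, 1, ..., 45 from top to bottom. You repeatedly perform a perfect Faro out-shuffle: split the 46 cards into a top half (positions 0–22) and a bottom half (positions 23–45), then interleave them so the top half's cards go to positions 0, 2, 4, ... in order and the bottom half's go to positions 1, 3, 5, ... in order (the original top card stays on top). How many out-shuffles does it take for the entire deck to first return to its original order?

The out-shuffle permutes the 46 positions with cycle lengths [1, 1, 2, 4, 4, 4, 6, 12, 12].
Every card is home exactly when every cycle has completed a whole number of laps, i.e. after lcm(1, 2, 4, 6, 12) = 12 out-shuffles.

12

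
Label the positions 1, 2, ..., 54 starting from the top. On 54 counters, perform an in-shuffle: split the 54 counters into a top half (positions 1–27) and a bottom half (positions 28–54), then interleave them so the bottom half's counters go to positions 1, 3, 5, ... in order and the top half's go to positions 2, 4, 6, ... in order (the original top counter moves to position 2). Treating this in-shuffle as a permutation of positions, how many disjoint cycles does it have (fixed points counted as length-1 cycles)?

4

Trace each unvisited position around until it returns:
(1 2 4 8 16 32 ... len 20) (3 6 12 24 48 41 ... len 20) (5 10 20 40 25 50 45 35 15 30) (11 22 44 33)
4 cycles in total.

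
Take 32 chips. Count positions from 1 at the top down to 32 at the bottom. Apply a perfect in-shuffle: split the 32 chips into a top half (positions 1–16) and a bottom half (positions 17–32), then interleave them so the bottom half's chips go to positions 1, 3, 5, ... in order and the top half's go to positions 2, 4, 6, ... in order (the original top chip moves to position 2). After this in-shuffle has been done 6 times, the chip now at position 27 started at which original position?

3

Work backwards from position 27, undoing one in-shuffle at a time:
27 ← 30 ← 15 ← 24 ← 12 ← 6 ← 3
So the chip now at position 27 started at position 3.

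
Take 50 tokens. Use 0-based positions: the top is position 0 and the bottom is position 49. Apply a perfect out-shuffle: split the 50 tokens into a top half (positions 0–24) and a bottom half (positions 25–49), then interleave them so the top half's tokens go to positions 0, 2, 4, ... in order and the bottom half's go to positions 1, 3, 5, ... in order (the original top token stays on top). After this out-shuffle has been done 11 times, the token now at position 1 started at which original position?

Work backwards from position 1, undoing one out-shuffle at a time:
1 ← 25 ← 37 ← 43 ← 46 ← 23 ← 36 ← 18 ← 9 ← 29 ← 39 ← 44
So the token now at position 1 started at position 44.

44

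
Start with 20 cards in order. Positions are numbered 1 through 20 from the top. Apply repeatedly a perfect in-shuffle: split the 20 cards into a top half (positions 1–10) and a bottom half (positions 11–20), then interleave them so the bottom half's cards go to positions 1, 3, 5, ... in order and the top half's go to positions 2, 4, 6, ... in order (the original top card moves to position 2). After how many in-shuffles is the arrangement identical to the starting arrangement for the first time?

6

The in-shuffle permutes the 20 positions with cycle lengths [2, 3, 3, 6, 6].
Every card is home exactly when every cycle has completed a whole number of laps, i.e. after lcm(2, 3, 6) = 6 in-shuffles.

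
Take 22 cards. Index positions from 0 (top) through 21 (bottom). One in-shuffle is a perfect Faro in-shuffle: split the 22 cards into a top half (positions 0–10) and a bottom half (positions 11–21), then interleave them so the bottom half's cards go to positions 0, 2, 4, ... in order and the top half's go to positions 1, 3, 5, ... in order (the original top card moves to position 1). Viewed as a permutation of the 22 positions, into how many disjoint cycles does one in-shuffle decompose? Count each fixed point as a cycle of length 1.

Trace each unvisited position around until it returns:
(0 1 3 7 15 8 ... len 11) (4 9 19 16 10 21 ... len 11)
2 cycles in total.

2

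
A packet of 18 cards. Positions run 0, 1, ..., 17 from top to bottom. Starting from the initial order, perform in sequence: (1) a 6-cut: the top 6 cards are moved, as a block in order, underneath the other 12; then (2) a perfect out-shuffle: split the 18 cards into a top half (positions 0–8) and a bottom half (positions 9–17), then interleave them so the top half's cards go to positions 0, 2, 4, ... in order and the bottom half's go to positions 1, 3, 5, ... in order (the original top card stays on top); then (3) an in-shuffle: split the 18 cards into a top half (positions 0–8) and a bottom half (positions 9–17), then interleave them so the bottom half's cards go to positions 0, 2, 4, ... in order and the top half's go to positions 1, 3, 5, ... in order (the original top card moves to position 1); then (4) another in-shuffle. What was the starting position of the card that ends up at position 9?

2

Undo the operations in reverse order, starting from position 9:
  undo op 4 (in-shuffle, from top half): 9 ← 4
  undo op 3 (in-shuffle, from bottom half): 4 ← 11
  undo op 2 (out-shuffle, from bottom half): 11 ← 14
  undo op 1 (cut 6): 14 ← 2
So the card at position 9 came from original position 2.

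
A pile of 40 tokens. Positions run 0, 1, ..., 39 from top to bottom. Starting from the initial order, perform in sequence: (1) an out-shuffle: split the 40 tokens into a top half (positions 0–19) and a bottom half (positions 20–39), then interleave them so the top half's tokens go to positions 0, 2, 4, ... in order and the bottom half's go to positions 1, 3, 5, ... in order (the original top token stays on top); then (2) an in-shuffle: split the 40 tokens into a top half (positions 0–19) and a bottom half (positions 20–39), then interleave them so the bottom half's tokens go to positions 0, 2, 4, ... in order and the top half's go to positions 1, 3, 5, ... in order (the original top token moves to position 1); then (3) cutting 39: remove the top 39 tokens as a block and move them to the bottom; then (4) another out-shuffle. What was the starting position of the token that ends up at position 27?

Undo the operations in reverse order, starting from position 27:
  undo op 4 (out-shuffle, from bottom half): 27 ← 33
  undo op 3 (cut 39): 33 ← 32
  undo op 2 (in-shuffle, from bottom half): 32 ← 36
  undo op 1 (out-shuffle, from top half): 36 ← 18
So the token at position 27 came from original position 18.

18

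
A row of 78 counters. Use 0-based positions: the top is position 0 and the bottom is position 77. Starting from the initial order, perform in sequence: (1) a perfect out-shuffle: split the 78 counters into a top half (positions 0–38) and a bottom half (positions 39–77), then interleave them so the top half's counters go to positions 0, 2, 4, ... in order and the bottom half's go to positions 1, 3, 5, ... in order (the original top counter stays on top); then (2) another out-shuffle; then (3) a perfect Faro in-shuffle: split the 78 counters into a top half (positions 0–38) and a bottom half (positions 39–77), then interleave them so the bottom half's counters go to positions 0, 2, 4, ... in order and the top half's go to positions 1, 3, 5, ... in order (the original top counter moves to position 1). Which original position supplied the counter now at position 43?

63

Undo the operations in reverse order, starting from position 43:
  undo op 3 (in-shuffle, from top half): 43 ← 21
  undo op 2 (out-shuffle, from bottom half): 21 ← 49
  undo op 1 (out-shuffle, from bottom half): 49 ← 63
So the counter at position 43 came from original position 63.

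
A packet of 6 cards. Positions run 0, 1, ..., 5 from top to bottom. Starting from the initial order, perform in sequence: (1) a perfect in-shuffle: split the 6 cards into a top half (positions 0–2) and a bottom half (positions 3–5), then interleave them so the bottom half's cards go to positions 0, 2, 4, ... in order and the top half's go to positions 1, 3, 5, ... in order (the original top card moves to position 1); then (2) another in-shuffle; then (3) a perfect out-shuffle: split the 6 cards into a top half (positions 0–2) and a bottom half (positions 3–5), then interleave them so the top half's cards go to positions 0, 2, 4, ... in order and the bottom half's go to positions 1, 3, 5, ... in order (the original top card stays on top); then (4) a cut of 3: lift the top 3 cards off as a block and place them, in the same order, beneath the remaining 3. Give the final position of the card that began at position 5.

Track the card from position 5 forward through each operation:
  after op 1 (in-shuffle): 5 → 4
  after op 2 (in-shuffle): 4 → 2
  after op 3 (out-shuffle): 2 → 4
  after op 4 (cut 3): 4 → 1

1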